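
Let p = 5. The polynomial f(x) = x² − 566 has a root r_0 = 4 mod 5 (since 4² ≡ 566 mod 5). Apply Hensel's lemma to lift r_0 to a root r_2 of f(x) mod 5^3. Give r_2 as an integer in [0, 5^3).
r_2 = 104 (mod 125)

Hensel's recurrence: r_{i+1} = r_i − f(r_i)·(f′(r_i))^{-1} mod 5^{i+2}, with f′(x) = 2x. Iterate:
  r_0 = 4 (mod 5)
  r_1 = 4 (mod 25)
  r_2 = 104 (mod 125)
Final: r_2 = 104, and one checks f(r_2) ≡ 0 mod 5^3.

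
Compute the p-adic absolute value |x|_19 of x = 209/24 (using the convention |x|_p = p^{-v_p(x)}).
|209/24|_19 = 1/19

Step 1 — compute v_19(x) by factoring powers of 19 out of the numerator and denominator: v_19(209/24) = 1. Step 2 — apply |x|_p = p^{-v_p(x)} = 19^{-1} = 1/19.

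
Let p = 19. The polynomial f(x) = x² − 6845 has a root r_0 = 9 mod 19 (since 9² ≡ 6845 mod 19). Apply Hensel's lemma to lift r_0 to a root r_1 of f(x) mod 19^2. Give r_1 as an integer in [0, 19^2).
r_1 = 104 (mod 361)

Hensel's recurrence: r_{i+1} = r_i − f(r_i)·(f′(r_i))^{-1} mod 19^{i+2}, with f′(x) = 2x. Iterate:
  r_0 = 9 (mod 19)
  r_1 = 104 (mod 361)
Final: r_1 = 104, and one checks f(r_1) ≡ 0 mod 19^2.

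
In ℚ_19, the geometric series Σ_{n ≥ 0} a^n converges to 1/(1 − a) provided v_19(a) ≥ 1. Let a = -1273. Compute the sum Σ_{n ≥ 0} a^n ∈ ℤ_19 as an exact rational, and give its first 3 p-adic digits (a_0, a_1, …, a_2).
Σ a^n = 1/(1 − a) = 1/1274;  first 3 digits = (1, 9, 1)

v_19(a) = 1 ≥ 1, so the series converges in ℤ_19 to 1/(1 − a) = 1/(1 − (-1273)) = 1/1274. Expand this rational in ℤ_19: compute digits iteratively via d_i = x_i mod 19, x_{i+1} = (x_i − d_i)/19. The first 3 digits are (1, 9, 1).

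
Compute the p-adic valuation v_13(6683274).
v_13(6683274) = 5

v_13(n) is the largest exponent k such that 13^k divides n. Factor out: 6683274 = 13^5 · 18. (Sign doesn't affect v_p.) So v_13(6683274) = 5.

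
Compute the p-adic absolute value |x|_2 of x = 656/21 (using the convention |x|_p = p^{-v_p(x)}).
|656/21|_2 = 1/16

Step 1 — compute v_2(x) by factoring powers of 2 out of the numerator and denominator: v_2(656/21) = 4. Step 2 — apply |x|_p = p^{-v_p(x)} = 2^{-4} = 1/16.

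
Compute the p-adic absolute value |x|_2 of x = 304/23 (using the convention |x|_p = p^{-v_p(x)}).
|304/23|_2 = 1/16

Step 1 — compute v_2(x) by factoring powers of 2 out of the numerator and denominator: v_2(304/23) = 4. Step 2 — apply |x|_p = p^{-v_p(x)} = 2^{-4} = 1/16.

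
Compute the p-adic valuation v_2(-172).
v_2(-172) = 2

v_2(n) is the largest exponent k such that 2^k divides n. Factor out: -172 = -2^2 · 43. (Sign doesn't affect v_p.) So v_2(-172) = 2.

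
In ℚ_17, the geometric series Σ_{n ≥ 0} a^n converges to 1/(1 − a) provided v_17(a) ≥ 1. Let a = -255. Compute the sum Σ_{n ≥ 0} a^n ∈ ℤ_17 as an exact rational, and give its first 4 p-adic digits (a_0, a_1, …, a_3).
Σ a^n = 1/(1 − a) = 1/256;  first 4 digits = (1, 2, 3, 4)

v_17(a) = 1 ≥ 1, so the series converges in ℤ_17 to 1/(1 − a) = 1/(1 − (-255)) = 1/256. Expand this rational in ℤ_17: compute digits iteratively via d_i = x_i mod 17, x_{i+1} = (x_i − d_i)/17. The first 4 digits are (1, 2, 3, 4).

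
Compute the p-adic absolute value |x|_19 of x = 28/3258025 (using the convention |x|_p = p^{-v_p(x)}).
|28/3258025|_19 = 130321

Step 1 — compute v_19(x) by factoring powers of 19 out of the numerator and denominator: v_19(28/3258025) = -4. Step 2 — apply |x|_p = p^{-v_p(x)} = 19^{4} = 130321.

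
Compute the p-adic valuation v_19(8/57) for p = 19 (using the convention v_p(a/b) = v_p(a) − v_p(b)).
v_19(8/57) = -1

Factor powers of 19 from the numerator and denominator of the reduced fraction: 8 = 19^0 · 8 and 57 = 19^1 · 3. Apply v_p(a/b) = v_p(a) − v_p(b): v_19(8/57) = 0 − 1 = -1.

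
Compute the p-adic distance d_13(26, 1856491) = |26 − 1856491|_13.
d_13(26, 1856491) = 1/371293

Step 1 — x − y = 26 − 1856491 = -1856465. Step 2 — v_13(-1856465) = 5 (factor: -1856465 = −(13^5 · 5); the sign does not affect v_p). Step 3 — |x − y|_13 = 13^{-5} = 1/371293.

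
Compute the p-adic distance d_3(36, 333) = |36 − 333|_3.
d_3(36, 333) = 1/27

Step 1 — x − y = 36 − 333 = -297. Step 2 — v_3(-297) = 3 (factor: -297 = −(3^3 · 11); the sign does not affect v_p). Step 3 — |x − y|_3 = 3^{-3} = 1/27.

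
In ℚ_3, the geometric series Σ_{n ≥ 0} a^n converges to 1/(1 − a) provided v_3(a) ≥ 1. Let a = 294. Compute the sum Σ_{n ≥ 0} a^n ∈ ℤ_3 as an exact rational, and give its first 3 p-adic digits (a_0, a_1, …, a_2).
Σ a^n = 1/(1 − a) = -1/293;  first 3 digits = (1, 2, 0)

v_3(a) = 1 ≥ 1, so the series converges in ℤ_3 to 1/(1 − a) = 1/(1 − 294) = -1/293. Expand this rational in ℤ_3: compute digits iteratively via d_i = x_i mod 3, x_{i+1} = (x_i − d_i)/3. The first 3 digits are (1, 2, 0).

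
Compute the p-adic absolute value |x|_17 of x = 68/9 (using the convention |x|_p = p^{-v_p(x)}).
|68/9|_17 = 1/17

Step 1 — compute v_17(x) by factoring powers of 17 out of the numerator and denominator: v_17(68/9) = 1. Step 2 — apply |x|_p = p^{-v_p(x)} = 17^{-1} = 1/17.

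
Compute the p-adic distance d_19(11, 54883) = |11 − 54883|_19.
d_19(11, 54883) = 1/6859

Step 1 — x − y = 11 − 54883 = -54872. Step 2 — v_19(-54872) = 3 (factor: -54872 = −(19^3 · 8); the sign does not affect v_p). Step 3 — |x − y|_19 = 19^{-3} = 1/6859.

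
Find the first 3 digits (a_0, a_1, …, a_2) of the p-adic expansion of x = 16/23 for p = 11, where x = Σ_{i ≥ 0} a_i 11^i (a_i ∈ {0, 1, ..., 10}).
(a_0, …, a_2) = (5, 2, 6)

v_11(16/23) = 0 (numerator and denominator both coprime to 11), so x ∈ ℤ_11^×. Compute digits iteratively via a_i = x_i mod 11, x_{i+1} = (x_i − a_i)/11, with x_0 = x:
  x_0 = 16/23;  a_0 = 5;  x_1 = (x_0 − 5)/11 = -9/23
  x_1 = -9/23;  a_1 = 2;  x_2 = (x_1 − 2)/11 = -5/23
  x_2 = -5/23;  a_2 = 6;  x_3 = (x_2 − 6)/11 = -13/23
Digits: (5, 2, 6).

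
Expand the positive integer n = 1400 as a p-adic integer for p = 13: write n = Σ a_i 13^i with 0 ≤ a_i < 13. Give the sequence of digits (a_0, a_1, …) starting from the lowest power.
(a_0, a_1, …) = (9, 3, 8)

Repeated division by 13 gives the digits low-to-high: 1400 = 9 + 3·13^1 + 8·13^2. Digit sequence: (9, 3, 8).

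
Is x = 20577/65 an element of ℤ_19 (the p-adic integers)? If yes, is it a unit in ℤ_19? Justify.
x ∈ ℤ_19 but not a unit; v_19(x) = 3 > 0

ℤ_19 = {x ∈ ℚ_19 : v_19(x) ≥ 0} and ℤ_19^× = {x ∈ ℤ_19 : v_19(x) = 0}. Here v_19(20577/65) = v_19(num) − v_19(den) = 3; compare against these criteria.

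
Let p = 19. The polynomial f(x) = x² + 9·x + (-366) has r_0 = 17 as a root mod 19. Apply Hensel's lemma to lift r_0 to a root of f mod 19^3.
r_2 = 4406 (mod 6859)

Hensel: r_{i+1} = r_i − f(r_i)·(f′(r_i))^{-1} mod 19^{i+2}, f′(x) = 2x + 9. Iterate:
  r_0 = 17 (mod 19)
  r_1 = 74 (mod 361)
  r_2 = 4406 (mod 6859)
Final: r = 4406 satisfies f(r) ≡ 0 mod 19^3.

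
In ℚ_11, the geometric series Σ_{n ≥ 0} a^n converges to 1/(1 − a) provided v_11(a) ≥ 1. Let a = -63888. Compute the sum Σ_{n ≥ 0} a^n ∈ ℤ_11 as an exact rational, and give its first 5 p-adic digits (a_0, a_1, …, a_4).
Σ a^n = 1/(1 − a) = 1/63889;  first 5 digits = (1, 0, 0, 7, 6)

v_11(a) = 3 ≥ 1, so the series converges in ℤ_11 to 1/(1 − a) = 1/(1 − (-63888)) = 1/63889. Expand this rational in ℤ_11: compute digits iteratively via d_i = x_i mod 11, x_{i+1} = (x_i − d_i)/11. The first 5 digits are (1, 0, 0, 7, 6).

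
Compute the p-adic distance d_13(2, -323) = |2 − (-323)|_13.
d_13(2, -323) = 1/13

Step 1 — x − y = 2 − (-323) = 325. Step 2 — v_13(325) = 1 (factor: 325 = (13^1 · 25); the sign does not affect v_p). Step 3 — |x − y|_13 = 13^{-1} = 1/13.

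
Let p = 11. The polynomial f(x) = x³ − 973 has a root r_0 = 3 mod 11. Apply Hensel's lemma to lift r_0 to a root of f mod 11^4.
r_3 = 4766 (mod 14641)

Hensel: r_{i+1} = r_i − f(r_i)/f′(r_i) mod 11^{i+2}, where f′(x) = 3x². Iterate:
  r_0 = 3 (mod 11)
  r_1 = 47 (mod 121)
  r_2 = 773 (mod 1331)
  r_3 = 4766 (mod 14641)
Final: r = 4766 with f(r) ≡ 0 mod 11^4.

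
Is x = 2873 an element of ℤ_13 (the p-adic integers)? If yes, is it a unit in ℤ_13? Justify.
x ∈ ℤ_13 but not a unit; v_13(x) = 2 > 0

ℤ_13 = {x ∈ ℚ_13 : v_13(x) ≥ 0} and ℤ_13^× = {x ∈ ℤ_13 : v_13(x) = 0}. Here v_13(2873) = v_13(num) − v_13(den) = 2; compare against these criteria.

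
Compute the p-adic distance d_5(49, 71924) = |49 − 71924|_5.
d_5(49, 71924) = 1/3125

Step 1 — x − y = 49 − 71924 = -71875. Step 2 — v_5(-71875) = 5 (factor: -71875 = −(5^5 · 23); the sign does not affect v_p). Step 3 — |x − y|_5 = 5^{-5} = 1/3125.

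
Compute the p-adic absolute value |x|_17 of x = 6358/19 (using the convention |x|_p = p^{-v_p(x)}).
|6358/19|_17 = 1/289

Step 1 — compute v_17(x) by factoring powers of 17 out of the numerator and denominator: v_17(6358/19) = 2. Step 2 — apply |x|_p = p^{-v_p(x)} = 17^{-2} = 1/289.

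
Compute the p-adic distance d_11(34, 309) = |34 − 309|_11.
d_11(34, 309) = 1/11

Step 1 — x − y = 34 − 309 = -275. Step 2 — v_11(-275) = 1 (factor: -275 = −(11^1 · 25); the sign does not affect v_p). Step 3 — |x − y|_11 = 11^{-1} = 1/11.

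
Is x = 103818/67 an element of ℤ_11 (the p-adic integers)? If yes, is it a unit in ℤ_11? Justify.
x ∈ ℤ_11 but not a unit; v_11(x) = 3 > 0

ℤ_11 = {x ∈ ℚ_11 : v_11(x) ≥ 0} and ℤ_11^× = {x ∈ ℤ_11 : v_11(x) = 0}. Here v_11(103818/67) = v_11(num) − v_11(den) = 3; compare against these criteria.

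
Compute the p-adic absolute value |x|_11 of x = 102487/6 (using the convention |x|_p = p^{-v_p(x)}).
|102487/6|_11 = 1/14641

Step 1 — compute v_11(x) by factoring powers of 11 out of the numerator and denominator: v_11(102487/6) = 4. Step 2 — apply |x|_p = p^{-v_p(x)} = 11^{-4} = 1/14641.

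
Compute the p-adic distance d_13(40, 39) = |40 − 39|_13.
d_13(40, 39) = 1

Step 1 — x − y = 40 − 39 = 1. Step 2 — v_13(1) = 0 (factor: 1 = (13^0 · 1); the sign does not affect v_p). Step 3 — |x − y|_13 = 13^{0} = 1.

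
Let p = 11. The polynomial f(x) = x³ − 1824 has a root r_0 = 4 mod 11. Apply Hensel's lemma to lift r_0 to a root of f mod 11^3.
r_2 = 444 (mod 1331)

Hensel: r_{i+1} = r_i − f(r_i)/f′(r_i) mod 11^{i+2}, where f′(x) = 3x². Iterate:
  r_0 = 4 (mod 11)
  r_1 = 81 (mod 121)
  r_2 = 444 (mod 1331)
Final: r = 444 with f(r) ≡ 0 mod 11^3.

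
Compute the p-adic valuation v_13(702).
v_13(702) = 1

v_13(n) is the largest exponent k such that 13^k divides n. Factor out: 702 = 13^1 · 54. (Sign doesn't affect v_p.) So v_13(702) = 1.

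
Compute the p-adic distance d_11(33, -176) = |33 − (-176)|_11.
d_11(33, -176) = 1/11

Step 1 — x − y = 33 − (-176) = 209. Step 2 — v_11(209) = 1 (factor: 209 = (11^1 · 19); the sign does not affect v_p). Step 3 — |x − y|_11 = 11^{-1} = 1/11.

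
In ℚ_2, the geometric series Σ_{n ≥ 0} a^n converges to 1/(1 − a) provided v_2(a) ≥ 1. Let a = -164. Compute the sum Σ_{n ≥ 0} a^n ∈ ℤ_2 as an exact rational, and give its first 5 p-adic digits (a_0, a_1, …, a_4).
Σ a^n = 1/(1 − a) = 1/165;  first 5 digits = (1, 0, 1, 1, 0)

v_2(a) = 2 ≥ 1, so the series converges in ℤ_2 to 1/(1 − a) = 1/(1 − (-164)) = 1/165. Expand this rational in ℤ_2: compute digits iteratively via d_i = x_i mod 2, x_{i+1} = (x_i − d_i)/2. The first 5 digits are (1, 0, 1, 1, 0).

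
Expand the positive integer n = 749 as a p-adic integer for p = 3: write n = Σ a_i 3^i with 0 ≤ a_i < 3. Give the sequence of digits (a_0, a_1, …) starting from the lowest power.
(a_0, a_1, …) = (2, 0, 2, 0, 0, 0, 1)

Repeated division by 3 gives the digits low-to-high: 749 = 2 + 2·3^2 + 1·3^6. Digit sequence: (2, 0, 2, 0, 0, 0, 1).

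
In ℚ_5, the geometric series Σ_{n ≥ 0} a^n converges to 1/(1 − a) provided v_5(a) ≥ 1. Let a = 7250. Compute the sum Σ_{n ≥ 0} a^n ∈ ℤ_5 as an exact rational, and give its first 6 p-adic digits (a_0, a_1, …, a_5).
Σ a^n = 1/(1 − a) = -1/7249;  first 6 digits = (1, 0, 0, 3, 1, 2)

v_5(a) = 3 ≥ 1, so the series converges in ℤ_5 to 1/(1 − a) = 1/(1 − 7250) = -1/7249. Expand this rational in ℤ_5: compute digits iteratively via d_i = x_i mod 5, x_{i+1} = (x_i − d_i)/5. The first 6 digits are (1, 0, 0, 3, 1, 2).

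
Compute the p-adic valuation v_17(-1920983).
v_17(-1920983) = 4

v_17(n) is the largest exponent k such that 17^k divides n. Factor out: -1920983 = -17^4 · 23. (Sign doesn't affect v_p.) So v_17(-1920983) = 4.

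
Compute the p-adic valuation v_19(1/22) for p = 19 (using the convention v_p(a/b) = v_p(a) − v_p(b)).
v_19(1/22) = 0

Factor powers of 19 from the numerator and denominator of the reduced fraction: 1 = 19^0 · 1 and 22 = 19^0 · 22. Apply v_p(a/b) = v_p(a) − v_p(b): v_19(1/22) = 0 − 0 = 0.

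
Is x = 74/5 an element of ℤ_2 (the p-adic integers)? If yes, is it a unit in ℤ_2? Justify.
x ∈ ℤ_2 but not a unit; v_2(x) = 1 > 0

ℤ_2 = {x ∈ ℚ_2 : v_2(x) ≥ 0} and ℤ_2^× = {x ∈ ℤ_2 : v_2(x) = 0}. Here v_2(74/5) = v_2(num) − v_2(den) = 1; compare against these criteria.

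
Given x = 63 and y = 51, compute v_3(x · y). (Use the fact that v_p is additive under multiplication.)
v_3(3213) = 3

v_p(x) = 2 (factor: 63 = 3^2 · 7); v_p(y) = 1 (factor: 51 = 3^1 · 17). Additivity: v_p(xy) = v_p(x) + v_p(y) = 2 + 1 = 3. (Direct check: xy = 3213 = 3^3 · (119).)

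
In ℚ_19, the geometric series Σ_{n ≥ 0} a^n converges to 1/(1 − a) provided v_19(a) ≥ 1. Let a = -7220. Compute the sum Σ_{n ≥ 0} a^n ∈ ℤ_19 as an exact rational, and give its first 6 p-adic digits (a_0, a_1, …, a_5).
Σ a^n = 1/(1 − a) = 1/7221;  first 6 digits = (1, 0, 18, 17, 0, 2)

v_19(a) = 2 ≥ 1, so the series converges in ℤ_19 to 1/(1 − a) = 1/(1 − (-7220)) = 1/7221. Expand this rational in ℤ_19: compute digits iteratively via d_i = x_i mod 19, x_{i+1} = (x_i − d_i)/19. The first 6 digits are (1, 0, 18, 17, 0, 2).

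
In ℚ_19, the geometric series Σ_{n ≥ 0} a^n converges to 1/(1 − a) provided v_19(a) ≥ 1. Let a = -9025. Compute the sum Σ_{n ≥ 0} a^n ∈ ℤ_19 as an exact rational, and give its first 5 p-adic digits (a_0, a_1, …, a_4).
Σ a^n = 1/(1 − a) = 1/9026;  first 5 digits = (1, 0, 13, 17, 16)

v_19(a) = 2 ≥ 1, so the series converges in ℤ_19 to 1/(1 − a) = 1/(1 − (-9025)) = 1/9026. Expand this rational in ℤ_19: compute digits iteratively via d_i = x_i mod 19, x_{i+1} = (x_i − d_i)/19. The first 5 digits are (1, 0, 13, 17, 16).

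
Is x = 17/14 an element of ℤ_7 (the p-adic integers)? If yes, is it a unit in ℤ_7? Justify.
x ∉ ℤ_7 (v_7(x) = -1 < 0)

ℤ_7 = {x ∈ ℚ_7 : v_7(x) ≥ 0} and ℤ_7^× = {x ∈ ℤ_7 : v_7(x) = 0}. Here v_7(17/14) = v_7(num) − v_7(den) = -1; compare against these criteria.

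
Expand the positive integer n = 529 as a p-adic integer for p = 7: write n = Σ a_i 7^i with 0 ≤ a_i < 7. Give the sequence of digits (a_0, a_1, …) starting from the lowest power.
(a_0, a_1, …) = (4, 5, 3, 1)

Repeated division by 7 gives the digits low-to-high: 529 = 4 + 5·7^1 + 3·7^2 + 1·7^3. Digit sequence: (4, 5, 3, 1).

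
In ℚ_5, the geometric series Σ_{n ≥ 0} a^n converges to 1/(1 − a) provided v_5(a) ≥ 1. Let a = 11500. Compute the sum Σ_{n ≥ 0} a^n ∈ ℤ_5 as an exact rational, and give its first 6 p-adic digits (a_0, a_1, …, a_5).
Σ a^n = 1/(1 − a) = -1/11499;  first 6 digits = (1, 0, 0, 2, 3, 3)

v_5(a) = 3 ≥ 1, so the series converges in ℤ_5 to 1/(1 − a) = 1/(1 − 11500) = -1/11499. Expand this rational in ℤ_5: compute digits iteratively via d_i = x_i mod 5, x_{i+1} = (x_i − d_i)/5. The first 6 digits are (1, 0, 0, 2, 3, 3).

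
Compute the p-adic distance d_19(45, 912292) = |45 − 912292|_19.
d_19(45, 912292) = 1/130321

Step 1 — x − y = 45 − 912292 = -912247. Step 2 — v_19(-912247) = 4 (factor: -912247 = −(19^4 · 7); the sign does not affect v_p). Step 3 — |x − y|_19 = 19^{-4} = 1/130321.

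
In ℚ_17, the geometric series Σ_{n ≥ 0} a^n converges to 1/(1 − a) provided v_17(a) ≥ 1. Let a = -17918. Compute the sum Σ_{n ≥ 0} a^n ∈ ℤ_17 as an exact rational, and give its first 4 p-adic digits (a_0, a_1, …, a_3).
Σ a^n = 1/(1 − a) = 1/17919;  first 4 digits = (1, 0, 6, 13)

v_17(a) = 2 ≥ 1, so the series converges in ℤ_17 to 1/(1 − a) = 1/(1 − (-17918)) = 1/17919. Expand this rational in ℤ_17: compute digits iteratively via d_i = x_i mod 17, x_{i+1} = (x_i − d_i)/17. The first 4 digits are (1, 0, 6, 13).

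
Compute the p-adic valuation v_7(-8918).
v_7(-8918) = 3

v_7(n) is the largest exponent k such that 7^k divides n. Factor out: -8918 = -7^3 · 26. (Sign doesn't affect v_p.) So v_7(-8918) = 3.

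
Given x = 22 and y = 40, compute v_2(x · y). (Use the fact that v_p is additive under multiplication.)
v_2(880) = 4

v_p(x) = 1 (factor: 22 = 2^1 · 11); v_p(y) = 3 (factor: 40 = 2^3 · 5). Additivity: v_p(xy) = v_p(x) + v_p(y) = 1 + 3 = 4. (Direct check: xy = 880 = 2^4 · (55).)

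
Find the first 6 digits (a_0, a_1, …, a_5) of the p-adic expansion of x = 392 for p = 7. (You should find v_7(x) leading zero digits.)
(a_0, …, a_5) = (0, 0, 1, 1, 0, 0)

v_7(392) = 2, so a_0 = ... = a_1 = 0. Factor out: x = 7^2 · u with u = 8 a unit in ℤ_7. Expand u iteratively via a_{v+i} = u_i mod 7, u_{i+1} = (u_i − a_{v+i})/7:
  u_0 = 8;  a_2 = 1;  u_1 = (u_0 − 1)/7 = 1
  u_1 = 1;  a_3 = 1;  u_2 = (u_1 − 1)/7 = 0
  u_2 = 0;  a_4 = 0;  u_3 = (u_2 − 0)/7 = 0
  u_3 = 0;  a_5 = 0;  u_4 = (u_3 − 0)/7 = 0
Digits: (0, 0, 1, 1, 0, 0).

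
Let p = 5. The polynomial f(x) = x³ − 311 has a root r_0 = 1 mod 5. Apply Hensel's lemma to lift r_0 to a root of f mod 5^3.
r_2 = 121 (mod 125)

Hensel: r_{i+1} = r_i − f(r_i)/f′(r_i) mod 5^{i+2}, where f′(x) = 3x². Iterate:
  r_0 = 1 (mod 5)
  r_1 = 21 (mod 25)
  r_2 = 121 (mod 125)
Final: r = 121 with f(r) ≡ 0 mod 5^3.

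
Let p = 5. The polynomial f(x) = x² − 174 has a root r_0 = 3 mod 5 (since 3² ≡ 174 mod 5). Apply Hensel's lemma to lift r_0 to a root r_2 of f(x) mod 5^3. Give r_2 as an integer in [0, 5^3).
r_2 = 118 (mod 125)

Hensel's recurrence: r_{i+1} = r_i − f(r_i)·(f′(r_i))^{-1} mod 5^{i+2}, with f′(x) = 2x. Iterate:
  r_0 = 3 (mod 5)
  r_1 = 18 (mod 25)
  r_2 = 118 (mod 125)
Final: r_2 = 118, and one checks f(r_2) ≡ 0 mod 5^3.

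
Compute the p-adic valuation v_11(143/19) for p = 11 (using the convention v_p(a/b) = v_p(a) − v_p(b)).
v_11(143/19) = 1

Factor powers of 11 from the numerator and denominator of the reduced fraction: 143 = 11^1 · 13 and 19 = 11^0 · 19. Apply v_p(a/b) = v_p(a) − v_p(b): v_11(143/19) = 1 − 0 = 1.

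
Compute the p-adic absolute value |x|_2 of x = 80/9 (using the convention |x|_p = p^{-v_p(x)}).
|80/9|_2 = 1/16

Step 1 — compute v_2(x) by factoring powers of 2 out of the numerator and denominator: v_2(80/9) = 4. Step 2 — apply |x|_p = p^{-v_p(x)} = 2^{-4} = 1/16.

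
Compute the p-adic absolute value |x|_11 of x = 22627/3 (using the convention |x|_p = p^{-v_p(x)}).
|22627/3|_11 = 1/1331

Step 1 — compute v_11(x) by factoring powers of 11 out of the numerator and denominator: v_11(22627/3) = 3. Step 2 — apply |x|_p = p^{-v_p(x)} = 11^{-3} = 1/1331.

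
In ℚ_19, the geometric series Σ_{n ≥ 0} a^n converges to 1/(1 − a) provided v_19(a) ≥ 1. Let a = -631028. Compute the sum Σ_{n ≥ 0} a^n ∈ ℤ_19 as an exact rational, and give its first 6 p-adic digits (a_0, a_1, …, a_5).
Σ a^n = 1/(1 − a) = 1/631029;  first 6 digits = (1, 0, 0, 3, 14, 18)

v_19(a) = 3 ≥ 1, so the series converges in ℤ_19 to 1/(1 − a) = 1/(1 − (-631028)) = 1/631029. Expand this rational in ℤ_19: compute digits iteratively via d_i = x_i mod 19, x_{i+1} = (x_i − d_i)/19. The first 6 digits are (1, 0, 0, 3, 14, 18).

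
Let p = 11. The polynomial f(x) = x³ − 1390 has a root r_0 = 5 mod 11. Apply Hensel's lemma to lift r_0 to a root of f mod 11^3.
r_2 = 159 (mod 1331)

Hensel: r_{i+1} = r_i − f(r_i)/f′(r_i) mod 11^{i+2}, where f′(x) = 3x². Iterate:
  r_0 = 5 (mod 11)
  r_1 = 38 (mod 121)
  r_2 = 159 (mod 1331)
Final: r = 159 with f(r) ≡ 0 mod 11^3.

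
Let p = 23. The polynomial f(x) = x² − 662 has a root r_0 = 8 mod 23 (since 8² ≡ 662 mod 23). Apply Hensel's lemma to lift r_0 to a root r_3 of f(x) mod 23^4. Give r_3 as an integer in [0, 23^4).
r_3 = 81313 (mod 279841)

Hensel's recurrence: r_{i+1} = r_i − f(r_i)·(f′(r_i))^{-1} mod 23^{i+2}, with f′(x) = 2x. Iterate:
  r_0 = 8 (mod 23)
  r_1 = 376 (mod 529)
  r_2 = 8311 (mod 12167)
  r_3 = 81313 (mod 279841)
Final: r_3 = 81313, and one checks f(r_3) ≡ 0 mod 23^4.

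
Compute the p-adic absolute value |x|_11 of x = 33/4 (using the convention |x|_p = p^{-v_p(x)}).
|33/4|_11 = 1/11

Step 1 — compute v_11(x) by factoring powers of 11 out of the numerator and denominator: v_11(33/4) = 1. Step 2 — apply |x|_p = p^{-v_p(x)} = 11^{-1} = 1/11.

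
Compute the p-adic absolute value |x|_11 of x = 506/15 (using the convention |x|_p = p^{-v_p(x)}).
|506/15|_11 = 1/11

Step 1 — compute v_11(x) by factoring powers of 11 out of the numerator and denominator: v_11(506/15) = 1. Step 2 — apply |x|_p = p^{-v_p(x)} = 11^{-1} = 1/11.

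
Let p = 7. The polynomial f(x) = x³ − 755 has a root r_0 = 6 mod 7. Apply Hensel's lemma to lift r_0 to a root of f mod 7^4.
r_3 = 300 (mod 2401)

Hensel: r_{i+1} = r_i − f(r_i)/f′(r_i) mod 7^{i+2}, where f′(x) = 3x². Iterate:
  r_0 = 6 (mod 7)
  r_1 = 6 (mod 49)
  r_2 = 300 (mod 343)
  r_3 = 300 (mod 2401)
Final: r = 300 with f(r) ≡ 0 mod 7^4.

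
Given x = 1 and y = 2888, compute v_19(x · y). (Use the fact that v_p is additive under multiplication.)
v_19(2888) = 2

v_p(x) = 0 (factor: 1 = 19^0 · 1); v_p(y) = 2 (factor: 2888 = 19^2 · 8). Additivity: v_p(xy) = v_p(x) + v_p(y) = 0 + 2 = 2. (Direct check: xy = 2888 = 19^2 · (8).)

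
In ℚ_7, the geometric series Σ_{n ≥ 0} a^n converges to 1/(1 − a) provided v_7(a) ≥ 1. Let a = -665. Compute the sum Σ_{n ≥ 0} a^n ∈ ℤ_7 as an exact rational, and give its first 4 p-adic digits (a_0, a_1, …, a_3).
Σ a^n = 1/(1 − a) = 1/666;  first 4 digits = (1, 3, 2, 5)

v_7(a) = 1 ≥ 1, so the series converges in ℤ_7 to 1/(1 − a) = 1/(1 − (-665)) = 1/666. Expand this rational in ℤ_7: compute digits iteratively via d_i = x_i mod 7, x_{i+1} = (x_i − d_i)/7. The first 4 digits are (1, 3, 2, 5).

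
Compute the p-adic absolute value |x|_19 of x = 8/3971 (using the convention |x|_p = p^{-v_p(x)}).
|8/3971|_19 = 361

Step 1 — compute v_19(x) by factoring powers of 19 out of the numerator and denominator: v_19(8/3971) = -2. Step 2 — apply |x|_p = p^{-v_p(x)} = 19^{2} = 361.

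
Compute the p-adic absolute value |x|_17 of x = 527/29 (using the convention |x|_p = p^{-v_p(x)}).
|527/29|_17 = 1/17

Step 1 — compute v_17(x) by factoring powers of 17 out of the numerator and denominator: v_17(527/29) = 1. Step 2 — apply |x|_p = p^{-v_p(x)} = 17^{-1} = 1/17.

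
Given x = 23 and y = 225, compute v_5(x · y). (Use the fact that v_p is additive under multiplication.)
v_5(5175) = 2

v_p(x) = 0 (factor: 23 = 5^0 · 23); v_p(y) = 2 (factor: 225 = 5^2 · 9). Additivity: v_p(xy) = v_p(x) + v_p(y) = 0 + 2 = 2. (Direct check: xy = 5175 = 5^2 · (207).)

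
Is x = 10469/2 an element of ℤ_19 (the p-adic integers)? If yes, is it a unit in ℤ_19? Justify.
x ∈ ℤ_19 but not a unit; v_19(x) = 2 > 0

ℤ_19 = {x ∈ ℚ_19 : v_19(x) ≥ 0} and ℤ_19^× = {x ∈ ℤ_19 : v_19(x) = 0}. Here v_19(10469/2) = v_19(num) − v_19(den) = 2; compare against these criteria.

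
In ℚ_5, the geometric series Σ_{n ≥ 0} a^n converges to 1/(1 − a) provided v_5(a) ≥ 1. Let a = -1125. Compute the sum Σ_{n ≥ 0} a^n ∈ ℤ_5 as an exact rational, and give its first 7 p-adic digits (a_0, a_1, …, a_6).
Σ a^n = 1/(1 − a) = 1/1126;  first 7 digits = (1, 0, 0, 1, 3, 4, 0)

v_5(a) = 3 ≥ 1, so the series converges in ℤ_5 to 1/(1 − a) = 1/(1 − (-1125)) = 1/1126. Expand this rational in ℤ_5: compute digits iteratively via d_i = x_i mod 5, x_{i+1} = (x_i − d_i)/5. The first 7 digits are (1, 0, 0, 1, 3, 4, 0).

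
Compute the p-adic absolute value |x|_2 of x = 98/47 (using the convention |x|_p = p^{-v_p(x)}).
|98/47|_2 = 1/2

Step 1 — compute v_2(x) by factoring powers of 2 out of the numerator and denominator: v_2(98/47) = 1. Step 2 — apply |x|_p = p^{-v_p(x)} = 2^{-1} = 1/2.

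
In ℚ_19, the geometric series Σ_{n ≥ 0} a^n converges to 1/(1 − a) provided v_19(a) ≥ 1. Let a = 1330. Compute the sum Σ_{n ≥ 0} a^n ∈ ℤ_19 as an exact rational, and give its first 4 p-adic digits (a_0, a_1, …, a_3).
Σ a^n = 1/(1 − a) = -1/1329;  first 4 digits = (1, 13, 1, 4)

v_19(a) = 1 ≥ 1, so the series converges in ℤ_19 to 1/(1 − a) = 1/(1 − 1330) = -1/1329. Expand this rational in ℤ_19: compute digits iteratively via d_i = x_i mod 19, x_{i+1} = (x_i − d_i)/19. The first 4 digits are (1, 13, 1, 4).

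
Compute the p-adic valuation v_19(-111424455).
v_19(-111424455) = 5

v_19(n) is the largest exponent k such that 19^k divides n. Factor out: -111424455 = -19^5 · 45. (Sign doesn't affect v_p.) So v_19(-111424455) = 5.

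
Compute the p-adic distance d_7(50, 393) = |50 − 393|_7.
d_7(50, 393) = 1/343

Step 1 — x − y = 50 − 393 = -343. Step 2 — v_7(-343) = 3 (factor: -343 = −(7^3 · 1); the sign does not affect v_p). Step 3 — |x − y|_7 = 7^{-3} = 1/343.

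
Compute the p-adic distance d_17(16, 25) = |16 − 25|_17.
d_17(16, 25) = 1

Step 1 — x − y = 16 − 25 = -9. Step 2 — v_17(-9) = 0 (factor: -9 = −(17^0 · 9); the sign does not affect v_p). Step 3 — |x − y|_17 = 17^{0} = 1.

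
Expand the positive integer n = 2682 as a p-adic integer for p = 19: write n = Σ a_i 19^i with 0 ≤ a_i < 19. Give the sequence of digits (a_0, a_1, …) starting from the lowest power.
(a_0, a_1, …) = (3, 8, 7)

Repeated division by 19 gives the digits low-to-high: 2682 = 3 + 8·19^1 + 7·19^2. Digit sequence: (3, 8, 7).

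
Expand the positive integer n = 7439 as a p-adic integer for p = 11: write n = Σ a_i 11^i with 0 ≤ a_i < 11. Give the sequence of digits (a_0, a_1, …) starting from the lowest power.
(a_0, a_1, …) = (3, 5, 6, 5)

Repeated division by 11 gives the digits low-to-high: 7439 = 3 + 5·11^1 + 6·11^2 + 5·11^3. Digit sequence: (3, 5, 6, 5).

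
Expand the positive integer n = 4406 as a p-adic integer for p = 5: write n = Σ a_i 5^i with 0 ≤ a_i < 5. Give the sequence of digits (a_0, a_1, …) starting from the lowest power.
(a_0, a_1, …) = (1, 1, 1, 0, 2, 1)

Repeated division by 5 gives the digits low-to-high: 4406 = 1 + 1·5^1 + 1·5^2 + 2·5^4 + 1·5^5. Digit sequence: (1, 1, 1, 0, 2, 1).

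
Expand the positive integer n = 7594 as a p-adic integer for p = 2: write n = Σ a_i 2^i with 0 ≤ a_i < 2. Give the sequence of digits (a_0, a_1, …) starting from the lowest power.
(a_0, a_1, …) = (0, 1, 0, 1, 0, 1, 0, 1, 1, 0, 1, 1, 1)

Repeated division by 2 gives the digits low-to-high: 7594 = 1·2^1 + 1·2^3 + 1·2^5 + 1·2^7 + 1·2^8 + 1·2^10 + 1·2^11 + 1·2^12. Digit sequence: (0, 1, 0, 1, 0, 1, 0, 1, 1, 0, 1, 1, 1).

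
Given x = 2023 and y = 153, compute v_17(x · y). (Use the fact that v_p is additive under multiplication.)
v_17(309519) = 3

v_p(x) = 2 (factor: 2023 = 17^2 · 7); v_p(y) = 1 (factor: 153 = 17^1 · 9). Additivity: v_p(xy) = v_p(x) + v_p(y) = 2 + 1 = 3. (Direct check: xy = 309519 = 17^3 · (63).)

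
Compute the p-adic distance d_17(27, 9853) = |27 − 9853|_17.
d_17(27, 9853) = 1/4913

Step 1 — x − y = 27 − 9853 = -9826. Step 2 — v_17(-9826) = 3 (factor: -9826 = −(17^3 · 2); the sign does not affect v_p). Step 3 — |x − y|_17 = 17^{-3} = 1/4913.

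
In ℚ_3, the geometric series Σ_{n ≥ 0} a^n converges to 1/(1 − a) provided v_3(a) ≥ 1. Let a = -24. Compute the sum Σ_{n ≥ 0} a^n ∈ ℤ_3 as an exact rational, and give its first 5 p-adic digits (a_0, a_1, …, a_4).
Σ a^n = 1/(1 − a) = 1/25;  first 5 digits = (1, 1, 1, 0, 2)

v_3(a) = 1 ≥ 1, so the series converges in ℤ_3 to 1/(1 − a) = 1/(1 − (-24)) = 1/25. Expand this rational in ℤ_3: compute digits iteratively via d_i = x_i mod 3, x_{i+1} = (x_i − d_i)/3. The first 5 digits are (1, 1, 1, 0, 2).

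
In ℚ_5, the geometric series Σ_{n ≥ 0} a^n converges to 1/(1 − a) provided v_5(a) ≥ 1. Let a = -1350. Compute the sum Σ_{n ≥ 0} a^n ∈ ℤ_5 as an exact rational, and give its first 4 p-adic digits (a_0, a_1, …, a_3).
Σ a^n = 1/(1 − a) = 1/1351;  first 4 digits = (1, 0, 1, 4)

v_5(a) = 2 ≥ 1, so the series converges in ℤ_5 to 1/(1 − a) = 1/(1 − (-1350)) = 1/1351. Expand this rational in ℤ_5: compute digits iteratively via d_i = x_i mod 5, x_{i+1} = (x_i − d_i)/5. The first 4 digits are (1, 0, 1, 4).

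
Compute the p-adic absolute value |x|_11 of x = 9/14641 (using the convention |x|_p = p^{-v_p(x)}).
|9/14641|_11 = 14641

Step 1 — compute v_11(x) by factoring powers of 11 out of the numerator and denominator: v_11(9/14641) = -4. Step 2 — apply |x|_p = p^{-v_p(x)} = 11^{4} = 14641.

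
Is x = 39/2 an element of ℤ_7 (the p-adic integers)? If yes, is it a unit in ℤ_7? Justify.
x ∈ ℤ_7^× (unit); v_7(x) = 0

ℤ_7 = {x ∈ ℚ_7 : v_7(x) ≥ 0} and ℤ_7^× = {x ∈ ℤ_7 : v_7(x) = 0}. Here v_7(39/2) = v_7(num) − v_7(den) = 0; compare against these criteria.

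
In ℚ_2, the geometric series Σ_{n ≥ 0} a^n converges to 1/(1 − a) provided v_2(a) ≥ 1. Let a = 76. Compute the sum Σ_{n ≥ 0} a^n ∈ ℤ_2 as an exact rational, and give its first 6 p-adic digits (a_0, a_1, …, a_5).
Σ a^n = 1/(1 − a) = -1/75;  first 6 digits = (1, 0, 1, 1, 1, 0)

v_2(a) = 2 ≥ 1, so the series converges in ℤ_2 to 1/(1 − a) = 1/(1 − 76) = -1/75. Expand this rational in ℤ_2: compute digits iteratively via d_i = x_i mod 2, x_{i+1} = (x_i − d_i)/2. The first 6 digits are (1, 0, 1, 1, 1, 0).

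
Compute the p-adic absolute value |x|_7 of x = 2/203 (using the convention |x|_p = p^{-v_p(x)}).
|2/203|_7 = 7

Step 1 — compute v_7(x) by factoring powers of 7 out of the numerator and denominator: v_7(2/203) = -1. Step 2 — apply |x|_p = p^{-v_p(x)} = 7^{1} = 7.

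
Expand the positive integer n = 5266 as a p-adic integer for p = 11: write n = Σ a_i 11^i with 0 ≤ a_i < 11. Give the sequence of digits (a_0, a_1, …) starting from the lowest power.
(a_0, a_1, …) = (8, 5, 10, 3)

Repeated division by 11 gives the digits low-to-high: 5266 = 8 + 5·11^1 + 10·11^2 + 3·11^3. Digit sequence: (8, 5, 10, 3).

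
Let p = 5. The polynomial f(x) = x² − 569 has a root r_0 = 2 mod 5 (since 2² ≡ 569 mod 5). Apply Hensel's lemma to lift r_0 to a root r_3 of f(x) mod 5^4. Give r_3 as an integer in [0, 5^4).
r_3 = 212 (mod 625)

Hensel's recurrence: r_{i+1} = r_i − f(r_i)·(f′(r_i))^{-1} mod 5^{i+2}, with f′(x) = 2x. Iterate:
  r_0 = 2 (mod 5)
  r_1 = 12 (mod 25)
  r_2 = 87 (mod 125)
  r_3 = 212 (mod 625)
Final: r_3 = 212, and one checks f(r_3) ≡ 0 mod 5^4.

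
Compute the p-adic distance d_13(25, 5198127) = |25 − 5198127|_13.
d_13(25, 5198127) = 1/371293

Step 1 — x − y = 25 − 5198127 = -5198102. Step 2 — v_13(-5198102) = 5 (factor: -5198102 = −(13^5 · 14); the sign does not affect v_p). Step 3 — |x − y|_13 = 13^{-5} = 1/371293.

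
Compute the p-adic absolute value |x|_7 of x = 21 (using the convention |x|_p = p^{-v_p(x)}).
|21|_7 = 1/7

Step 1 — compute v_7(x) by factoring powers of 7 out of the numerator and denominator: v_7(21) = 1. Step 2 — apply |x|_p = p^{-v_p(x)} = 7^{-1} = 1/7.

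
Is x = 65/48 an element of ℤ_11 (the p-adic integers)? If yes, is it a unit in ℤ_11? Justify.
x ∈ ℤ_11^× (unit); v_11(x) = 0

ℤ_11 = {x ∈ ℚ_11 : v_11(x) ≥ 0} and ℤ_11^× = {x ∈ ℤ_11 : v_11(x) = 0}. Here v_11(65/48) = v_11(num) − v_11(den) = 0; compare against these criteria.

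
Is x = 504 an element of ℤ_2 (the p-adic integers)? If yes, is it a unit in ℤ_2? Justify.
x ∈ ℤ_2 but not a unit; v_2(x) = 3 > 0

ℤ_2 = {x ∈ ℚ_2 : v_2(x) ≥ 0} and ℤ_2^× = {x ∈ ℤ_2 : v_2(x) = 0}. Here v_2(504) = v_2(num) − v_2(den) = 3; compare against these criteria.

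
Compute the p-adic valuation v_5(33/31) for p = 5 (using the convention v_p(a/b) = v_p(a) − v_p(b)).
v_5(33/31) = 0

Factor powers of 5 from the numerator and denominator of the reduced fraction: 33 = 5^0 · 33 and 31 = 5^0 · 31. Apply v_p(a/b) = v_p(a) − v_p(b): v_5(33/31) = 0 − 0 = 0.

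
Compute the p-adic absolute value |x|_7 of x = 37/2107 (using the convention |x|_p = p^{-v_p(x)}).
|37/2107|_7 = 49

Step 1 — compute v_7(x) by factoring powers of 7 out of the numerator and denominator: v_7(37/2107) = -2. Step 2 — apply |x|_p = p^{-v_p(x)} = 7^{2} = 49.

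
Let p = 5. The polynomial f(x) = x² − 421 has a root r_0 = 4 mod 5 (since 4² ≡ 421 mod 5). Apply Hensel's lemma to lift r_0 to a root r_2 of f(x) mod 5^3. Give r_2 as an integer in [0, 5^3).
r_2 = 89 (mod 125)

Hensel's recurrence: r_{i+1} = r_i − f(r_i)·(f′(r_i))^{-1} mod 5^{i+2}, with f′(x) = 2x. Iterate:
  r_0 = 4 (mod 5)
  r_1 = 14 (mod 25)
  r_2 = 89 (mod 125)
Final: r_2 = 89, and one checks f(r_2) ≡ 0 mod 5^3.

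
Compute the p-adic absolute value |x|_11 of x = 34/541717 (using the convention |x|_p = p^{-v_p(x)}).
|34/541717|_11 = 14641

Step 1 — compute v_11(x) by factoring powers of 11 out of the numerator and denominator: v_11(34/541717) = -4. Step 2 — apply |x|_p = p^{-v_p(x)} = 11^{4} = 14641.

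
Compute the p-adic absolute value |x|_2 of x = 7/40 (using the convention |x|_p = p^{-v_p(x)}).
|7/40|_2 = 8

Step 1 — compute v_2(x) by factoring powers of 2 out of the numerator and denominator: v_2(7/40) = -3. Step 2 — apply |x|_p = p^{-v_p(x)} = 2^{3} = 8.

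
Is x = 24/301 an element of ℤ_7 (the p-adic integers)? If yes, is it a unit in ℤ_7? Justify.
x ∉ ℤ_7 (v_7(x) = -1 < 0)

ℤ_7 = {x ∈ ℚ_7 : v_7(x) ≥ 0} and ℤ_7^× = {x ∈ ℤ_7 : v_7(x) = 0}. Here v_7(24/301) = v_7(num) − v_7(den) = -1; compare against these criteria.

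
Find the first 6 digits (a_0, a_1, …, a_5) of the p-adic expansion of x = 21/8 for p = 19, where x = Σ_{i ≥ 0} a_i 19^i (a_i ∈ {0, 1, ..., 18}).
(a_0, …, a_5) = (5, 7, 2, 7, 2, 7)

v_19(21/8) = 0 (numerator and denominator both coprime to 19), so x ∈ ℤ_19^×. Compute digits iteratively via a_i = x_i mod 19, x_{i+1} = (x_i − a_i)/19, with x_0 = x:
  x_0 = 21/8;  a_0 = 5;  x_1 = (x_0 − 5)/19 = -1/8
  x_1 = -1/8;  a_1 = 7;  x_2 = (x_1 − 7)/19 = -3/8
  x_2 = -3/8;  a_2 = 2;  x_3 = (x_2 − 2)/19 = -1/8
  x_3 = -1/8;  a_3 = 7;  x_4 = (x_3 − 7)/19 = -3/8
  x_4 = -3/8;  a_4 = 2;  x_5 = (x_4 − 2)/19 = -1/8
  x_5 = -1/8;  a_5 = 7;  x_6 = (x_5 − 7)/19 = -3/8
Digits: (5, 7, 2, 7, 2, 7).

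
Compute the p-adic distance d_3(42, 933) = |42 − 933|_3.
d_3(42, 933) = 1/81

Step 1 — x − y = 42 − 933 = -891. Step 2 — v_3(-891) = 4 (factor: -891 = −(3^4 · 11); the sign does not affect v_p). Step 3 — |x − y|_3 = 3^{-4} = 1/81.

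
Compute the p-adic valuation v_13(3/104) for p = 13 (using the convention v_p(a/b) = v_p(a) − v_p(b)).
v_13(3/104) = -1

Factor powers of 13 from the numerator and denominator of the reduced fraction: 3 = 13^0 · 3 and 104 = 13^1 · 8. Apply v_p(a/b) = v_p(a) − v_p(b): v_13(3/104) = 0 − 1 = -1.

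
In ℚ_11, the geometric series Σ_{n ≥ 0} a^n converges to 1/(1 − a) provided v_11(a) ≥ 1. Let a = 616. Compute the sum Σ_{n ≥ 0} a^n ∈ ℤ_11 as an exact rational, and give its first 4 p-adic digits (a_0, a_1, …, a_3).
Σ a^n = 1/(1 − a) = -1/615;  first 4 digits = (1, 1, 6, 0)

v_11(a) = 1 ≥ 1, so the series converges in ℤ_11 to 1/(1 − a) = 1/(1 − 616) = -1/615. Expand this rational in ℤ_11: compute digits iteratively via d_i = x_i mod 11, x_{i+1} = (x_i − d_i)/11. The first 4 digits are (1, 1, 6, 0).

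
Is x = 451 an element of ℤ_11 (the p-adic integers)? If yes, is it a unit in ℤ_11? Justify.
x ∈ ℤ_11 but not a unit; v_11(x) = 1 > 0

ℤ_11 = {x ∈ ℚ_11 : v_11(x) ≥ 0} and ℤ_11^× = {x ∈ ℤ_11 : v_11(x) = 0}. Here v_11(451) = v_11(num) − v_11(den) = 1; compare against these criteria.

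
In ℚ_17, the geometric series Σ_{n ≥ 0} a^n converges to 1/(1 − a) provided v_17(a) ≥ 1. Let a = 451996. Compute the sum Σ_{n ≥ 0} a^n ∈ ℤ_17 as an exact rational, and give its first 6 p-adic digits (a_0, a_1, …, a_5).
Σ a^n = 1/(1 − a) = -1/451995;  first 6 digits = (1, 0, 0, 7, 5, 0)

v_17(a) = 3 ≥ 1, so the series converges in ℤ_17 to 1/(1 − a) = 1/(1 − 451996) = -1/451995. Expand this rational in ℤ_17: compute digits iteratively via d_i = x_i mod 17, x_{i+1} = (x_i − d_i)/17. The first 6 digits are (1, 0, 0, 7, 5, 0).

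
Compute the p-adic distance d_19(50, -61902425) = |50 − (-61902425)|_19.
d_19(50, -61902425) = 1/2476099

Step 1 — x − y = 50 − (-61902425) = 61902475. Step 2 — v_19(61902475) = 5 (factor: 61902475 = (19^5 · 25); the sign does not affect v_p). Step 3 — |x − y|_19 = 19^{-5} = 1/2476099.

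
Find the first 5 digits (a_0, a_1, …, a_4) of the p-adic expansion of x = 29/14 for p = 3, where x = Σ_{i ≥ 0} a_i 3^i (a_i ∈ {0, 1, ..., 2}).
(a_0, …, a_4) = (1, 1, 0, 1, 2)

v_3(29/14) = 0 (numerator and denominator both coprime to 3), so x ∈ ℤ_3^×. Compute digits iteratively via a_i = x_i mod 3, x_{i+1} = (x_i − a_i)/3, with x_0 = x:
  x_0 = 29/14;  a_0 = 1;  x_1 = (x_0 − 1)/3 = 5/14
  x_1 = 5/14;  a_1 = 1;  x_2 = (x_1 − 1)/3 = -3/14
  x_2 = -3/14;  a_2 = 0;  x_3 = (x_2 − 0)/3 = -1/14
  x_3 = -1/14;  a_3 = 1;  x_4 = (x_3 − 1)/3 = -5/14
  x_4 = -5/14;  a_4 = 2;  x_5 = (x_4 − 2)/3 = -11/14
Digits: (1, 1, 0, 1, 2).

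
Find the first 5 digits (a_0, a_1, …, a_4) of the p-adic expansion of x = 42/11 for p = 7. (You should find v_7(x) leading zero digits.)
(a_0, …, a_4) = (0, 5, 0, 5, 5)

v_7(42/11) = 1, so a_0 = ... = a_0 = 0. Factor out: x = 7^1 · u with u = 6/11 a unit in ℤ_7. Expand u iteratively via a_{v+i} = u_i mod 7, u_{i+1} = (u_i − a_{v+i})/7:
  u_0 = 6/11;  a_1 = 5;  u_1 = (u_0 − 5)/7 = -7/11
  u_1 = -7/11;  a_2 = 0;  u_2 = (u_1 − 0)/7 = -1/11
  u_2 = -1/11;  a_3 = 5;  u_3 = (u_2 − 5)/7 = -8/11
  u_3 = -8/11;  a_4 = 5;  u_4 = (u_3 − 5)/7 = -9/11
Digits: (0, 5, 0, 5, 5).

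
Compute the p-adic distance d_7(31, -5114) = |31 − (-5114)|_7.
d_7(31, -5114) = 1/343

Step 1 — x − y = 31 − (-5114) = 5145. Step 2 — v_7(5145) = 3 (factor: 5145 = (7^3 · 15); the sign does not affect v_p). Step 3 — |x − y|_7 = 7^{-3} = 1/343.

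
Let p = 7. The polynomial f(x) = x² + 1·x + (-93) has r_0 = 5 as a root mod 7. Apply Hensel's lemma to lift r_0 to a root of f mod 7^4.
r_3 = 376 (mod 2401)

Hensel: r_{i+1} = r_i − f(r_i)·(f′(r_i))^{-1} mod 7^{i+2}, f′(x) = 2x + 1. Iterate:
  r_0 = 5 (mod 7)
  r_1 = 33 (mod 49)
  r_2 = 33 (mod 343)
  r_3 = 376 (mod 2401)
Final: r = 376 satisfies f(r) ≡ 0 mod 7^4.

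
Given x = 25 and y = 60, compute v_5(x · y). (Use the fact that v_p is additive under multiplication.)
v_5(1500) = 3

v_p(x) = 2 (factor: 25 = 5^2 · 1); v_p(y) = 1 (factor: 60 = 5^1 · 12). Additivity: v_p(xy) = v_p(x) + v_p(y) = 2 + 1 = 3. (Direct check: xy = 1500 = 5^3 · (12).)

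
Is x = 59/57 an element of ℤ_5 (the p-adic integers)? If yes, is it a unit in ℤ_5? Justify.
x ∈ ℤ_5^× (unit); v_5(x) = 0

ℤ_5 = {x ∈ ℚ_5 : v_5(x) ≥ 0} and ℤ_5^× = {x ∈ ℤ_5 : v_5(x) = 0}. Here v_5(59/57) = v_5(num) − v_5(den) = 0; compare against these criteria.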